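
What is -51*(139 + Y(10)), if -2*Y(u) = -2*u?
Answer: -7599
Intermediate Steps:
Y(u) = u (Y(u) = -(-1)*u = u)
-51*(139 + Y(10)) = -51*(139 + 10) = -51*149 = -7599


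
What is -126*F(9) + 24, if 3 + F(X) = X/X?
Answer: 276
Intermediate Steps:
F(X) = -2 (F(X) = -3 + X/X = -3 + 1 = -2)
-126*F(9) + 24 = -126*(-2) + 24 = 252 + 24 = 276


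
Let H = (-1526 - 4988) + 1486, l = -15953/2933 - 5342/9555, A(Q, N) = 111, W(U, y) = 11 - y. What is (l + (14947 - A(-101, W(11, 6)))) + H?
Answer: 39242755217/4003545 ≈ 9802.0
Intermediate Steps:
l = -24014143/4003545 (l = -15953*1/2933 - 5342*1/9555 = -2279/419 - 5342/9555 = -24014143/4003545 ≈ -5.9982)
H = -5028 (H = -6514 + 1486 = -5028)
(l + (14947 - A(-101, W(11, 6)))) + H = (-24014143/4003545 + (14947 - 1*111)) - 5028 = (-24014143/4003545 + (14947 - 111)) - 5028 = (-24014143/4003545 + 14836) - 5028 = 59372579477/4003545 - 5028 = 39242755217/4003545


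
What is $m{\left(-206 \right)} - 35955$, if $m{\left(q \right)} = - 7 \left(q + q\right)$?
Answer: $-33071$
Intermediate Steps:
$m{\left(q \right)} = - 14 q$ ($m{\left(q \right)} = - 7 \cdot 2 q = - 14 q$)
$m{\left(-206 \right)} - 35955 = \left(-14\right) \left(-206\right) - 35955 = 2884 - 35955 = -33071$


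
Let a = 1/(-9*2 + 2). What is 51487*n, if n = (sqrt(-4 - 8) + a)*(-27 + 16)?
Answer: 566357/16 - 1132714*I*sqrt(3) ≈ 35397.0 - 1.9619e+6*I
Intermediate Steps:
a = -1/16 (a = 1/(-18 + 2) = 1/(-16) = -1/16 ≈ -0.062500)
n = 11/16 - 22*I*sqrt(3) (n = (sqrt(-4 - 8) - 1/16)*(-27 + 16) = (sqrt(-12) - 1/16)*(-11) = (2*I*sqrt(3) - 1/16)*(-11) = (-1/16 + 2*I*sqrt(3))*(-11) = 11/16 - 22*I*sqrt(3) ≈ 0.6875 - 38.105*I)
51487*n = 51487*(11/16 - 22*I*sqrt(3)) = 566357/16 - 1132714*I*sqrt(3)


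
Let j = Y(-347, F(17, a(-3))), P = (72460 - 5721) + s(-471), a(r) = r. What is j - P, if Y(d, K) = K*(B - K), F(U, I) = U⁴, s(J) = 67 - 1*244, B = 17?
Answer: -6974404146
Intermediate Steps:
s(J) = -177 (s(J) = 67 - 244 = -177)
Y(d, K) = K*(17 - K)
P = 66562 (P = (72460 - 5721) - 177 = 66739 - 177 = 66562)
j = -6974337584 (j = 17⁴*(17 - 1*17⁴) = 83521*(17 - 1*83521) = 83521*(17 - 83521) = 83521*(-83504) = -6974337584)
j - P = -6974337584 - 1*66562 = -6974337584 - 66562 = -6974404146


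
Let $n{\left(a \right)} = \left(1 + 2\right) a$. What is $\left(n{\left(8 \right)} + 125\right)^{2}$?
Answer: $22201$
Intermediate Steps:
$n{\left(a \right)} = 3 a$
$\left(n{\left(8 \right)} + 125\right)^{2} = \left(3 \cdot 8 + 125\right)^{2} = \left(24 + 125\right)^{2} = 149^{2} = 22201$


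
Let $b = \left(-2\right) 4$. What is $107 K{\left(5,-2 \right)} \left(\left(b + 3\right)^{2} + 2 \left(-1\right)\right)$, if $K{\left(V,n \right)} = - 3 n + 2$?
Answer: $19688$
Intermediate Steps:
$K{\left(V,n \right)} = 2 - 3 n$
$b = -8$
$107 K{\left(5,-2 \right)} \left(\left(b + 3\right)^{2} + 2 \left(-1\right)\right) = 107 \left(2 - -6\right) \left(\left(-8 + 3\right)^{2} + 2 \left(-1\right)\right) = 107 \left(2 + 6\right) \left(\left(-5\right)^{2} - 2\right) = 107 \cdot 8 \left(25 - 2\right) = 107 \cdot 8 \cdot 23 = 107 \cdot 184 = 19688$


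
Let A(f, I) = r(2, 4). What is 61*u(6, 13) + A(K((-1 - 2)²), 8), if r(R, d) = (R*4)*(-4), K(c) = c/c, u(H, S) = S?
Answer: 761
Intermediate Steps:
K(c) = 1
r(R, d) = -16*R (r(R, d) = (4*R)*(-4) = -16*R)
A(f, I) = -32 (A(f, I) = -16*2 = -32)
61*u(6, 13) + A(K((-1 - 2)²), 8) = 61*13 - 32 = 793 - 32 = 761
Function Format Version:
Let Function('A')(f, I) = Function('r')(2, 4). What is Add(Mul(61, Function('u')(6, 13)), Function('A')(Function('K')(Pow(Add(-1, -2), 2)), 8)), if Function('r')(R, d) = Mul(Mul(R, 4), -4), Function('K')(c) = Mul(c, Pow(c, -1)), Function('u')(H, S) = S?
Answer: 761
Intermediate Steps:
Function('K')(c) = 1
Function('r')(R, d) = Mul(-16, R) (Function('r')(R, d) = Mul(Mul(4, R), -4) = Mul(-16, R))
Function('A')(f, I) = -32 (Function('A')(f, I) = Mul(-16, 2) = -32)
Add(Mul(61, Function('u')(6, 13)), Function('A')(Function('K')(Pow(Add(-1, -2), 2)), 8)) = Add(Mul(61, 13), -32) = Add(793, -32) = 761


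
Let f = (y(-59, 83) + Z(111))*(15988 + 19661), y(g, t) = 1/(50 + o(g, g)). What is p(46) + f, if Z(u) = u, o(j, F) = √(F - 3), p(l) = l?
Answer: 1689972370/427 - 11883*I*√62/854 ≈ 3.9578e+6 - 109.56*I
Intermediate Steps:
o(j, F) = √(-3 + F)
y(g, t) = 1/(50 + √(-3 + g))
f = 3957039 + 35649/(50 + I*√62) (f = (1/(50 + √(-3 - 59)) + 111)*(15988 + 19661) = (1/(50 + √(-62)) + 111)*35649 = (1/(50 + I*√62) + 111)*35649 = (111 + 1/(50 + I*√62))*35649 = 3957039 + 35649/(50 + I*√62) ≈ 3.9577e+6 - 109.56*I)
p(46) + f = 46 + (1689952728/427 - 11883*I*√62/854) = 1689972370/427 - 11883*I*√62/854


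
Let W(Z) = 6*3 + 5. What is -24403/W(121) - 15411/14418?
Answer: -5104303/4806 ≈ -1062.1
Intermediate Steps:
W(Z) = 23 (W(Z) = 18 + 5 = 23)
-24403/W(121) - 15411/14418 = -24403/23 - 15411/14418 = -24403*1/23 - 15411*1/14418 = -1061 - 5137/4806 = -5104303/4806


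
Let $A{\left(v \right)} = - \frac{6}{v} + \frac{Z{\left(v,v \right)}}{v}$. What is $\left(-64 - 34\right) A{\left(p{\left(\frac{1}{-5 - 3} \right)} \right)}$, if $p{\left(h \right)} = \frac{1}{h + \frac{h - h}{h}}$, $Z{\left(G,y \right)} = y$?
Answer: $- \frac{343}{2} \approx -171.5$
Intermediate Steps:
$p{\left(h \right)} = \frac{1}{h}$ ($p{\left(h \right)} = \frac{1}{h + \frac{0}{h}} = \frac{1}{h + 0} = \frac{1}{h}$)
$A{\left(v \right)} = 1 - \frac{6}{v}$ ($A{\left(v \right)} = - \frac{6}{v} + \frac{v}{v} = - \frac{6}{v} + 1 = 1 - \frac{6}{v}$)
$\left(-64 - 34\right) A{\left(p{\left(\frac{1}{-5 - 3} \right)} \right)} = \left(-64 - 34\right) \frac{-6 + \frac{1}{\frac{1}{-5 - 3}}}{\frac{1}{\frac{1}{-5 - 3}}} = - 98 \frac{-6 + \frac{1}{\frac{1}{-8}}}{\frac{1}{\frac{1}{-8}}} = - 98 \frac{-6 + \frac{1}{- \frac{1}{8}}}{\frac{1}{- \frac{1}{8}}} = - 98 \frac{-6 - 8}{-8} = - 98 \left(\left(- \frac{1}{8}\right) \left(-14\right)\right) = \left(-98\right) \frac{7}{4} = - \frac{343}{2}$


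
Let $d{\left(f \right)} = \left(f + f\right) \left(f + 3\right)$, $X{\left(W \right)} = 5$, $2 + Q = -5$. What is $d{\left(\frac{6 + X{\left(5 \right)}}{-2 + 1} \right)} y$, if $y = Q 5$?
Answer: $-6160$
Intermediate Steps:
$Q = -7$ ($Q = -2 - 5 = -7$)
$y = -35$ ($y = \left(-7\right) 5 = -35$)
$d{\left(f \right)} = 2 f \left(3 + f\right)$
$d{\left(\frac{6 + X{\left(5 \right)}}{-2 + 1} \right)} y = 2 \frac{6 + 5}{-2 + 1} \left(3 + \frac{6 + 5}{-2 + 1}\right) \left(-35\right) = 2 \frac{11}{-1} \left(3 + \frac{11}{-1}\right) \left(-35\right) = 2 \cdot 11 \left(-1\right) \left(3 + 11 \left(-1\right)\right) \left(-35\right) = 2 \left(-11\right) \left(3 - 11\right) \left(-35\right) = 2 \left(-11\right) \left(-8\right) \left(-35\right) = 176 \left(-35\right) = -6160$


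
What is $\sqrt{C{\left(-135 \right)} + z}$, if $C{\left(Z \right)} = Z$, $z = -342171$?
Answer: $9 i \sqrt{4226} \approx 585.07 i$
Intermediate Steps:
$\sqrt{C{\left(-135 \right)} + z} = \sqrt{-135 - 342171} = \sqrt{-342306} = 9 i \sqrt{4226}$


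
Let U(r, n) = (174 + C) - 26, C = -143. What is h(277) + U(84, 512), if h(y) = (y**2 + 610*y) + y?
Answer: 245981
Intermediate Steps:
h(y) = y**2 + 611*y
U(r, n) = 5 (U(r, n) = (174 - 143) - 26 = 31 - 26 = 5)
h(277) + U(84, 512) = 277*(611 + 277) + 5 = 277*888 + 5 = 245976 + 5 = 245981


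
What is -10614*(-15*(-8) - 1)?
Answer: -1263066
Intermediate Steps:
-10614*(-15*(-8) - 1) = -10614*(120 - 1) = -10614*119 = -1263066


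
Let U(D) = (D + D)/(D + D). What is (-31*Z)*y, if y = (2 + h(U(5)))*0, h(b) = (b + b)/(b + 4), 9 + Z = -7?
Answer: 0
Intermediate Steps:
U(D) = 1 (U(D) = (2*D)/((2*D)) = (2*D)*(1/(2*D)) = 1)
Z = -16 (Z = -9 - 7 = -16)
h(b) = 2*b/(4 + b) (h(b) = (2*b)/(4 + b) = 2*b/(4 + b))
y = 0 (y = (2 + 2*1/(4 + 1))*0 = (2 + 2*1/5)*0 = (2 + 2*1*(1/5))*0 = (2 + 2/5)*0 = (12/5)*0 = 0)
(-31*Z)*y = -31*(-16)*0 = 496*0 = 0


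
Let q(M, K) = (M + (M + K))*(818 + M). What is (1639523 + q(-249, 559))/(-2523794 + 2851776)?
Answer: 837116/163991 ≈ 5.1046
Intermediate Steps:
q(M, K) = (818 + M)*(K + 2*M) (q(M, K) = (M + (K + M))*(818 + M) = (K + 2*M)*(818 + M) = (818 + M)*(K + 2*M))
(1639523 + q(-249, 559))/(-2523794 + 2851776) = (1639523 + (2*(-249)**2 + 818*559 + 1636*(-249) + 559*(-249)))/(-2523794 + 2851776) = (1639523 + (2*62001 + 457262 - 407364 - 139191))/327982 = (1639523 + (124002 + 457262 - 407364 - 139191))*(1/327982) = (1639523 + 34709)*(1/327982) = 1674232*(1/327982) = 837116/163991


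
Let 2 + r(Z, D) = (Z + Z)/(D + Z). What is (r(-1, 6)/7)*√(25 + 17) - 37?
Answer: -37 - 12*√42/35 ≈ -39.222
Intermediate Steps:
r(Z, D) = -2 + 2*Z/(D + Z) (r(Z, D) = -2 + (Z + Z)/(D + Z) = -2 + (2*Z)/(D + Z) = -2 + 2*Z/(D + Z))
(r(-1, 6)/7)*√(25 + 17) - 37 = (-2*6/(6 - 1)/7)*√(25 + 17) - 37 = (-2*6/5*(⅐))*√42 - 37 = (-2*6*⅕*(⅐))*√42 - 37 = (-12/5*⅐)*√42 - 37 = -12*√42/35 - 37 = -37 - 12*√42/35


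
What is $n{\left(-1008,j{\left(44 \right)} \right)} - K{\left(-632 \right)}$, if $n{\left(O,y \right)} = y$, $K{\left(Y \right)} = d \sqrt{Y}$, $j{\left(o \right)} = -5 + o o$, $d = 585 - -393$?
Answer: $1931 - 1956 i \sqrt{158} \approx 1931.0 - 24587.0 i$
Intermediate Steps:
$d = 978$ ($d = 585 + 393 = 978$)
$j{\left(o \right)} = -5 + o^{2}$
$K{\left(Y \right)} = 978 \sqrt{Y}$
$n{\left(-1008,j{\left(44 \right)} \right)} - K{\left(-632 \right)} = \left(-5 + 44^{2}\right) - 978 \sqrt{-632} = \left(-5 + 1936\right) - 978 \cdot 2 i \sqrt{158} = 1931 - 1956 i \sqrt{158}$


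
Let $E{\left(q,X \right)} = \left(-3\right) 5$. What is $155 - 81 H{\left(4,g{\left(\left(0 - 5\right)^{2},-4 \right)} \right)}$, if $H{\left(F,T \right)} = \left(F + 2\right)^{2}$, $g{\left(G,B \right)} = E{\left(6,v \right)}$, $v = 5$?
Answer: $-2761$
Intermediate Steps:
$E{\left(q,X \right)} = -15$
$g{\left(G,B \right)} = -15$
$H{\left(F,T \right)} = \left(2 + F\right)^{2}$
$155 - 81 H{\left(4,g{\left(\left(0 - 5\right)^{2},-4 \right)} \right)} = 155 - 81 \left(2 + 4\right)^{2} = 155 - 81 \cdot 6^{2} = 155 - 2916 = -2761$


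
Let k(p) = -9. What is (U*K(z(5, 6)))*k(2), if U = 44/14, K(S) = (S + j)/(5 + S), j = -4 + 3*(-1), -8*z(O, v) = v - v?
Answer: 198/5 ≈ 39.600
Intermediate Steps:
z(O, v) = 0 (z(O, v) = -(v - v)/8 = -⅛*0 = 0)
j = -7 (j = -4 - 3 = -7)
K(S) = (-7 + S)/(5 + S) (K(S) = (S - 7)/(5 + S) = (-7 + S)/(5 + S))
U = 22/7 (U = 44*(1/14) = 22/7 ≈ 3.1429)
(U*K(z(5, 6)))*k(2) = (22*((-7 + 0)/(5 + 0))/7)*(-9) = (22*(-7/5)/7)*(-9) = (22*((⅕)*(-7))/7)*(-9) = ((22/7)*(-7/5))*(-9) = -22/5*(-9) = 198/5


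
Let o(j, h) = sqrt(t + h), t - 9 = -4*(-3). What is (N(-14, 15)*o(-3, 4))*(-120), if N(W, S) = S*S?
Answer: -135000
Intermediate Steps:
t = 21 (t = 9 - 4*(-3) = 9 + 12 = 21)
N(W, S) = S**2
o(j, h) = sqrt(21 + h)
(N(-14, 15)*o(-3, 4))*(-120) = (15**2*sqrt(21 + 4))*(-120) = (225*sqrt(25))*(-120) = (225*5)*(-120) = 1125*(-120) = -135000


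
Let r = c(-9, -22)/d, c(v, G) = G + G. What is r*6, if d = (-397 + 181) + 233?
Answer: -264/17 ≈ -15.529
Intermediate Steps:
c(v, G) = 2*G
d = 17 (d = -216 + 233 = 17)
r = -44/17 (r = (2*(-22))/17 = -44*1/17 = -44/17 ≈ -2.5882)
r*6 = -44/17*6 = -264/17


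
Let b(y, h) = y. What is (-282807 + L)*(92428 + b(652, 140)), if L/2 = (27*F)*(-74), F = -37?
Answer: -12561611400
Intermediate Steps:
L = 147852 (L = 2*((27*(-37))*(-74)) = 2*(-999*(-74)) = 2*73926 = 147852)
(-282807 + L)*(92428 + b(652, 140)) = (-282807 + 147852)*(92428 + 652) = -134955*93080 = -12561611400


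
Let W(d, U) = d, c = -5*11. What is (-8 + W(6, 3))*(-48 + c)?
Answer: 206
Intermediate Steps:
c = -55
(-8 + W(6, 3))*(-48 + c) = (-8 + 6)*(-48 - 55) = -2*(-103) = 206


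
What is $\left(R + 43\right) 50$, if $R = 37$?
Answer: $4000$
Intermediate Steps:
$\left(R + 43\right) 50 = \left(37 + 43\right) 50 = 80 \cdot 50 = 4000$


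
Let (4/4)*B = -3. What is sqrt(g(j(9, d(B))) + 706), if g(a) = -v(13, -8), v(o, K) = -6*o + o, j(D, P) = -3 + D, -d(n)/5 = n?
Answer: sqrt(771) ≈ 27.767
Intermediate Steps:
B = -3
d(n) = -5*n
v(o, K) = -5*o
g(a) = 65 (g(a) = -(-5)*13 = -1*(-65) = 65)
sqrt(g(j(9, d(B))) + 706) = sqrt(65 + 706) = sqrt(771)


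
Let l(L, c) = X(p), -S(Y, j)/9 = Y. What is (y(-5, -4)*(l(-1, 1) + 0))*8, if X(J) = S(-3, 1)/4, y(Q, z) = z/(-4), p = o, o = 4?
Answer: 54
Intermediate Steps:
p = 4
y(Q, z) = -z/4 (y(Q, z) = z*(-¼) = -z/4)
S(Y, j) = -9*Y
X(J) = 27/4 (X(J) = -9*(-3)/4 = 27*(¼) = 27/4)
l(L, c) = 27/4
(y(-5, -4)*(l(-1, 1) + 0))*8 = ((-¼*(-4))*(27/4 + 0))*8 = (1*(27/4))*8 = (27/4)*8 = 54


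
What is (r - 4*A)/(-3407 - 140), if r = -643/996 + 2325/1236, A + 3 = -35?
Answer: -7860061/181939818 ≈ -0.043201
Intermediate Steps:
A = -38 (A = -3 - 35 = -38)
r = 63373/51294 (r = -643*1/996 + 2325*(1/1236) = -643/996 + 775/412 = 63373/51294 ≈ 1.2355)
(r - 4*A)/(-3407 - 140) = (63373/51294 - 4*(-38))/(-3407 - 140) = (63373/51294 + 152)/(-3547) = (7860061/51294)*(-1/3547) = -7860061/181939818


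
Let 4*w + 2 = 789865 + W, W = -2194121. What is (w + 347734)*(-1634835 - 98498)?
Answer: 11545731113/2 ≈ 5.7729e+9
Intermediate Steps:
w = -702129/2 (w = -½ + (789865 - 2194121)/4 = -½ + (¼)*(-1404256) = -½ - 351064 = -702129/2 ≈ -3.5106e+5)
(w + 347734)*(-1634835 - 98498) = (-702129/2 + 347734)*(-1634835 - 98498) = -6661/2*(-1733333) = 11545731113/2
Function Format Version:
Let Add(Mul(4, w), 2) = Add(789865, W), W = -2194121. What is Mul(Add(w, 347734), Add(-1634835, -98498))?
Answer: Rational(11545731113, 2) ≈ 5.7729e+9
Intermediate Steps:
w = Rational(-702129, 2) (w = Add(Rational(-1, 2), Mul(Rational(1, 4), Add(789865, -2194121))) = Add(Rational(-1, 2), Mul(Rational(1, 4), -1404256)) = Add(Rational(-1, 2), -351064) = Rational(-702129, 2) ≈ -3.5106e+5)
Mul(Add(w, 347734), Add(-1634835, -98498)) = Mul(Add(Rational(-702129, 2), 347734), Add(-1634835, -98498)) = Mul(Rational(-6661, 2), -1733333) = Rational(11545731113, 2)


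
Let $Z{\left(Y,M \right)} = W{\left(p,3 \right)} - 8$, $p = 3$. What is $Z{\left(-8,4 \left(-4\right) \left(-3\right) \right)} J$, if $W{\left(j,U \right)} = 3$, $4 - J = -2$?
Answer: $-30$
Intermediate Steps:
$J = 6$ ($J = 4 - -2 = 4 + 2 = 6$)
$Z{\left(Y,M \right)} = -5$ ($Z{\left(Y,M \right)} = 3 - 8 = -5$)
$Z{\left(-8,4 \left(-4\right) \left(-3\right) \right)} J = \left(-5\right) 6 = -30$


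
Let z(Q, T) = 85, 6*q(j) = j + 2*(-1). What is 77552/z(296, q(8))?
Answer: 77552/85 ≈ 912.38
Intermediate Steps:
q(j) = -⅓ + j/6 (q(j) = (j + 2*(-1))/6 = (j - 2)/6 = (-2 + j)/6 = -⅓ + j/6)
77552/z(296, q(8)) = 77552/85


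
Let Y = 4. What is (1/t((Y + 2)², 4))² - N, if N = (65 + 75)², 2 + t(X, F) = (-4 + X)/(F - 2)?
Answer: -3841599/196 ≈ -19600.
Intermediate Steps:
t(X, F) = -2 + (-4 + X)/(-2 + F) (t(X, F) = -2 + (-4 + X)/(F - 2) = -2 + (-4 + X)/(-2 + F))
N = 19600 (N = 140² = 19600)
(1/t((Y + 2)², 4))² - N = (1/(((4 + 2)² - 2*4)/(-2 + 4)))² - 1*19600 = (1/((6² - 8)/2))² - 19600 = (1/((36 - 8)/2))² - 19600 = (1/((½)*28))² - 19600 = (1/14)² - 19600 = 1/196 - 19600 = -3841599/196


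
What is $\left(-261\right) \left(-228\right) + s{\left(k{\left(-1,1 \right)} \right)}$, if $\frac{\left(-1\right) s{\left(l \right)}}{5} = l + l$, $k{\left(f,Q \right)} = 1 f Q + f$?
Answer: $59528$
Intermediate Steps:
$k{\left(f,Q \right)} = f + Q f$ ($k{\left(f,Q \right)} = f Q + f = Q f + f = f + Q f$)
$s{\left(l \right)} = - 10 l$ ($s{\left(l \right)} = - 5 \left(l + l\right) = - 5 \cdot 2 l = - 10 l$)
$\left(-261\right) \left(-228\right) + s{\left(k{\left(-1,1 \right)} \right)} = \left(-261\right) \left(-228\right) - 10 \left(- (1 + 1)\right) = 59508 - 10 \left(\left(-1\right) 2\right) = 59508 - -20 = 59508 + 20 = 59528$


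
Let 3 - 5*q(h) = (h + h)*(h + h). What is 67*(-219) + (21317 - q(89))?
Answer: 64901/5 ≈ 12980.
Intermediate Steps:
q(h) = ⅗ - 4*h²/5 (q(h) = ⅗ - (h + h)*(h + h)/5 = ⅗ - 2*h*2*h/5 = ⅗ - 4*h²/5)
67*(-219) + (21317 - q(89)) = 67*(-219) + (21317 - (⅗ - ⅘*89²)) = -14673 + (21317 - (⅗ - ⅘*7921)) = -14673 + (21317 - (⅗ - 31684/5)) = -14673 + (21317 - 1*(-31681/5)) = -14673 + (21317 + 31681/5) = -14673 + 138266/5 = 64901/5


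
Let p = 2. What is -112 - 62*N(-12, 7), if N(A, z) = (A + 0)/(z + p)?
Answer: -88/3 ≈ -29.333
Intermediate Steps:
N(A, z) = A/(2 + z) (N(A, z) = (A + 0)/(z + 2) = A/(2 + z))
-112 - 62*N(-12, 7) = -112 - (-744)/(2 + 7) = -112 - (-744)/9 = -112 - 62*(-4/3) = -112 + 248/3 = -88/3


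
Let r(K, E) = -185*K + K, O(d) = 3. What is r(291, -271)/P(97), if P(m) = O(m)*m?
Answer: -184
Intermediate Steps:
r(K, E) = -184*K
P(m) = 3*m
r(291, -271)/P(97) = (-184*291)/((3*97)) = -53544/291 = -53544*1/291 = -184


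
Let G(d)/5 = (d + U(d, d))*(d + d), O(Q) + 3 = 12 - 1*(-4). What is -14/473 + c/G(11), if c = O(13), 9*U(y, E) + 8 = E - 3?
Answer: -981/52030 ≈ -0.018854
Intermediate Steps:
O(Q) = 13 (O(Q) = -3 + (12 - 1*(-4)) = -3 + (12 + 4) = -3 + 16 = 13)
U(y, E) = -11/9 + E/9 (U(y, E) = -8/9 + (E - 3)/9 = -8/9 + (-3 + E)/9 = -8/9 + (-1/3 + E/9) = -11/9 + E/9)
G(d) = 10*d*(-11/9 + 10*d/9) (G(d) = 5*((d + (-11/9 + d/9))*(d + d)) = 5*((-11/9 + 10*d/9)*(2*d)) = 5*(2*d*(-11/9 + 10*d/9)) = 10*d*(-11/9 + 10*d/9))
c = 13
-14/473 + c/G(11) = -14/473 + 13/(((10/9)*11*(-11 + 10*11))) = -14*1/473 + 13/(((10/9)*11*(-11 + 110))) = -14/473 + 13/(((10/9)*11*99)) = -14/473 + 13/1210 = -981/52030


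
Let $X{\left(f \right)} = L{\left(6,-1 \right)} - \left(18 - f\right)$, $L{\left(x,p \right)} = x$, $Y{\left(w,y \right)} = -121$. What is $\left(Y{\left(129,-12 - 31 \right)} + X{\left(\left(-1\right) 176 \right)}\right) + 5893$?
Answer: $5584$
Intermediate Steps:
$X{\left(f \right)} = -12 + f$ ($X{\left(f \right)} = 6 - \left(18 - f\right) = 6 + \left(-18 + f\right) = -12 + f$)
$\left(Y{\left(129,-12 - 31 \right)} + X{\left(\left(-1\right) 176 \right)}\right) + 5893 = \left(-121 - 188\right) + 5893 = -309 + 5893 = 5584$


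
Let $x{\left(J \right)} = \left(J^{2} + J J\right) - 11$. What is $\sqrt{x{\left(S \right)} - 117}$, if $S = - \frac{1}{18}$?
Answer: $\frac{i \sqrt{41470}}{18} \approx 11.313 i$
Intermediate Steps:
$S = - \frac{1}{18}$ ($S = \left(-1\right) \frac{1}{18} = - \frac{1}{18} \approx -0.055556$)
$x{\left(J \right)} = -11 + 2 J^{2}$ ($x{\left(J \right)} = \left(J^{2} + J^{2}\right) - 11 = 2 J^{2} - 11 = -11 + 2 J^{2}$)
$\sqrt{x{\left(S \right)} - 117} = \sqrt{\left(-11 + 2 \left(- \frac{1}{18}\right)^{2}\right) - 117} = \sqrt{\left(-11 + 2 \cdot \frac{1}{324}\right) - 117} = \sqrt{\left(-11 + \frac{1}{162}\right) - 117} = \sqrt{- \frac{1781}{162} - 117} = \sqrt{- \frac{20735}{162}} = \frac{i \sqrt{41470}}{18}$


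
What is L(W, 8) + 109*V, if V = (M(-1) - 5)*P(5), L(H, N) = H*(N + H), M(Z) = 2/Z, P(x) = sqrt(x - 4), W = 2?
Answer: -743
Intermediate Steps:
P(x) = sqrt(-4 + x)
L(H, N) = H*(H + N)
V = -7 (V = (2/(-1) - 5)*sqrt(-4 + 5) = (2*(-1) - 5)*sqrt(1) = (-2 - 5)*1 = -7*1 = -7)
L(W, 8) + 109*V = 2*(2 + 8) + 109*(-7) = 2*10 - 763 = 20 - 763 = -743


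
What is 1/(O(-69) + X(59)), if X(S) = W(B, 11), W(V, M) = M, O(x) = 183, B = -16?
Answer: 1/194 ≈ 0.0051546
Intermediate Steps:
X(S) = 11
1/(O(-69) + X(59)) = 1/(183 + 11) = 1/194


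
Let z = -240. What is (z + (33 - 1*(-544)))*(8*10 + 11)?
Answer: 30667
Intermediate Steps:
(z + (33 - 1*(-544)))*(8*10 + 11) = (-240 + (33 - 1*(-544)))*(8*10 + 11) = (-240 + (33 + 544))*(80 + 11) = (-240 + 577)*91 = 337*91 = 30667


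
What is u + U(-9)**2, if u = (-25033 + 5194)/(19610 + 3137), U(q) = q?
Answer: 1822668/22747 ≈ 80.128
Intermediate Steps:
u = -19839/22747 ≈ -0.87216
u + U(-9)**2 = -19839/22747 + (-9)**2 = -19839/22747 + 81 = 1822668/22747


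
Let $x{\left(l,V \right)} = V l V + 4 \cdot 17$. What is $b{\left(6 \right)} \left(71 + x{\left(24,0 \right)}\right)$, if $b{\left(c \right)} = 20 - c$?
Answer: $1946$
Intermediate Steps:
$x{\left(l,V \right)} = 68 + l V^{2}$ ($x{\left(l,V \right)} = l V^{2} + 68 = 68 + l V^{2}$)
$b{\left(6 \right)} \left(71 + x{\left(24,0 \right)}\right) = \left(20 - 6\right) \left(71 + \left(68 + 24 \cdot 0^{2}\right)\right) = \left(20 - 6\right) \left(71 + \left(68 + 24 \cdot 0\right)\right) = 14 \left(71 + \left(68 + 0\right)\right) = 14 \left(71 + 68\right) = 14 \cdot 139 = 1946$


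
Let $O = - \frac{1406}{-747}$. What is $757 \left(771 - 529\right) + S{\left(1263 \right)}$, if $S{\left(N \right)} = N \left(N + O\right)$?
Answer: $\frac{443404313}{249} \approx 1.7807 \cdot 10^{6}$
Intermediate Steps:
$O = \frac{1406}{747}$ ($O = \left(-1406\right) \left(- \frac{1}{747}\right) = \frac{1406}{747} \approx 1.8822$)
$S{\left(N \right)} = N \left(\frac{1406}{747} + N\right)$ ($S{\left(N \right)} = N \left(N + \frac{1406}{747}\right) = N \left(\frac{1406}{747} + N\right)$)
$757 \left(771 - 529\right) + S{\left(1263 \right)} = 757 \left(771 - 529\right) + \frac{1}{747} \cdot 1263 \left(1406 + 747 \cdot 1263\right) = 757 \cdot 242 + \frac{1}{747} \cdot 1263 \left(1406 + 943461\right) = 183194 + \frac{1}{747} \cdot 1263 \cdot 944867 = 183194 + \frac{397789007}{249} = \frac{443404313}{249}$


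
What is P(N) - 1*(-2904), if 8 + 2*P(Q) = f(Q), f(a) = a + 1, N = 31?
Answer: 2916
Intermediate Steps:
f(a) = 1 + a
P(Q) = -7/2 + Q/2 (P(Q) = -4 + (1 + Q)/2 = -4 + (1/2 + Q/2) = -7/2 + Q/2)
P(N) - 1*(-2904) = (-7/2 + (1/2)*31) - 1*(-2904) = (-7/2 + 31/2) + 2904 = 12 + 2904 = 2916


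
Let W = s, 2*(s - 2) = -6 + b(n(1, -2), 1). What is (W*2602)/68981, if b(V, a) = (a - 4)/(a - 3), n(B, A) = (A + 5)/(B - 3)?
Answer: -1301/137962 ≈ -0.0094301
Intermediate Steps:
n(B, A) = (5 + A)/(-3 + B)
b(V, a) = (-4 + a)/(-3 + a)
s = -1/4 (s = 2 + (-6 + (-4 + 1)/(-3 + 1))/2 = 2 + (-6 - 3/(-2))/2 = 2 + (-6 - 1/2*(-3))/2 = 2 + (-6 + 3/2)/2 = 2 + (1/2)*(-9/2) = 2 - 9/4 = -1/4 ≈ -0.25000)
W = -1/4 ≈ -0.25000
(W*2602)/68981 = -1/4*2602/68981 = -1301/2*1/68981 = -1301/137962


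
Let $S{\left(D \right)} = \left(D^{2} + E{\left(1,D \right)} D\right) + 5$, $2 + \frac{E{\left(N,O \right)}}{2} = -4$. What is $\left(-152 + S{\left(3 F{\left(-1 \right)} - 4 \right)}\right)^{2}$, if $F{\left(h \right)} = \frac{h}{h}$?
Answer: $17956$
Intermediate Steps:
$F{\left(h \right)} = 1$
$E{\left(N,O \right)} = -12$ ($E{\left(N,O \right)} = -4 + 2 \left(-4\right) = -4 - 8 = -12$)
$S{\left(D \right)} = 5 + D^{2} - 12 D$ ($S{\left(D \right)} = \left(D^{2} - 12 D\right) + 5 = 5 + D^{2} - 12 D$)
$\left(-152 + S{\left(3 F{\left(-1 \right)} - 4 \right)}\right)^{2} = \left(-152 + \left(5 + \left(3 \cdot 1 - 4\right)^{2} - 12 \left(3 \cdot 1 - 4\right)\right)\right)^{2} = \left(-152 + \left(5 + \left(3 - 4\right)^{2} - 12 \left(3 - 4\right)\right)\right)^{2} = \left(-152 + \left(5 + \left(-1\right)^{2} - -12\right)\right)^{2} = \left(-152 + \left(5 + 1 + 12\right)\right)^{2} = \left(-152 + 18\right)^{2} = \left(-134\right)^{2} = 17956$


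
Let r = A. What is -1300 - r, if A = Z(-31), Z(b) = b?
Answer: -1269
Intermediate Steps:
A = -31
r = -31
-1300 - r = -1300 - 1*(-31) = -1300 + 31 = -1269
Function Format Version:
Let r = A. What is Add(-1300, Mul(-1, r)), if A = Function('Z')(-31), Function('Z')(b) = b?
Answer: -1269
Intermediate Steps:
A = -31
r = -31
Add(-1300, Mul(-1, r)) = Add(-1300, Mul(-1, -31)) = Add(-1300, 31) = -1269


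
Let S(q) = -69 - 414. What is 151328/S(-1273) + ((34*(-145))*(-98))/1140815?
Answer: -34480779140/110202729 ≈ -312.88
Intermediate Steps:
S(q) = -483
151328/S(-1273) + ((34*(-145))*(-98))/1140815 = 151328/(-483) + ((34*(-145))*(-98))/1140815 = 151328*(-1/483) - 4930*(-98)*(1/1140815) = -151328/483 + 483140*(1/1140815) = -151328/483 + 96628/228163 = -34480779140/110202729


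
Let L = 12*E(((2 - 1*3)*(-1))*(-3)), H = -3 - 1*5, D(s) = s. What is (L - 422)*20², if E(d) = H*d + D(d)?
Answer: -68000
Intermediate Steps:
H = -8 (H = -3 - 5 = -8)
E(d) = -7*d (E(d) = -8*d + d = -7*d)
L = 252 (L = 12*(-7*(2 - 1*3)*(-1)*(-3)) = 12*(-7*(2 - 3)*(-1)*(-3)) = 12*(-7*(-1*(-1))*(-3)) = 12*(-7*(-3)) = 12*21 = 252)
(L - 422)*20² = (252 - 422)*20² = -170*400 = -68000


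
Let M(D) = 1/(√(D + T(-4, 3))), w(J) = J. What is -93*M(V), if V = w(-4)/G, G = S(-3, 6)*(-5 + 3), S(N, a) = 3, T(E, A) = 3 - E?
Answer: -93*√69/23 ≈ -33.588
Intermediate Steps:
G = -6 (G = 3*(-5 + 3) = 3*(-2) = -6)
V = ⅔ (V = -4/(-6) = -4*(-⅙) = ⅔ ≈ 0.66667)
M(D) = (7 + D)^(-½) (M(D) = 1/(√(D + (3 - 1*(-4)))) = 1/(√(D + (3 + 4))) = 1/(√(D + 7)) = 1/(√(7 + D)) = (7 + D)^(-½))
-93*M(V) = -93/√(7 + ⅔) = -93*√69/23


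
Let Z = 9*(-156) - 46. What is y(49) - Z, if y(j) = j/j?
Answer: 1451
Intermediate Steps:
y(j) = 1
Z = -1450 (Z = -1404 - 46 = -1450)
y(49) - Z = 1 - 1*(-1450) = 1 + 1450 = 1451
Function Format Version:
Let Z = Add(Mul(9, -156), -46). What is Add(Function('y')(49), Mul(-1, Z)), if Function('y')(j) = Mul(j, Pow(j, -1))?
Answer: 1451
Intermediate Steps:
Function('y')(j) = 1
Z = -1450 (Z = Add(-1404, -46) = -1450)
Add(Function('y')(49), Mul(-1, Z)) = Add(1, Mul(-1, -1450)) = Add(1, 1450) = 1451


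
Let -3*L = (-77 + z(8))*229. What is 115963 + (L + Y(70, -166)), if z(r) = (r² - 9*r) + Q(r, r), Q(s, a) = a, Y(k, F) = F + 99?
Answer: 365321/3 ≈ 1.2177e+5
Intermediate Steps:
Y(k, F) = 99 + F
z(r) = r² - 8*r (z(r) = (r² - 9*r) + r = r² - 8*r)
L = 17633/3 (L = -(-77 + 8*(-8 + 8))*229/3 = -(-77 + 8*0)*229/3 = -(-77 + 0)*229/3 = -(-77)*229/3 = -⅓*(-17633) = 17633/3 ≈ 5877.7)
115963 + (L + Y(70, -166)) = 115963 + (17633/3 + (99 - 166)) = 115963 + (17633/3 - 67) = 115963 + 17432/3 = 365321/3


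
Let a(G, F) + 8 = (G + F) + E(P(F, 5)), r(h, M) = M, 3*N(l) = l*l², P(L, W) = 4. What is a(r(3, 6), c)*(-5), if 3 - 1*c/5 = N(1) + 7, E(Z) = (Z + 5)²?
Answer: -860/3 ≈ -286.67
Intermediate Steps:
N(l) = l³/3 (N(l) = (l*l²)/3 = l³/3)
E(Z) = (5 + Z)²
c = -65/3 (c = 15 - 5*((⅓)*1³ + 7) = 15 - 5*((⅓)*1 + 7) = 15 - 5*(⅓ + 7) = 15 - 5*22/3 = 15 - 110/3 = -65/3 ≈ -21.667)
a(G, F) = 73 + F + G (a(G, F) = -8 + ((G + F) + (5 + 4)²) = -8 + ((F + G) + 9²) = -8 + ((F + G) + 81) = -8 + (81 + F + G) = 73 + F + G)
a(r(3, 6), c)*(-5) = (73 - 65/3 + 6)*(-5) = (172/3)*(-5) = -860/3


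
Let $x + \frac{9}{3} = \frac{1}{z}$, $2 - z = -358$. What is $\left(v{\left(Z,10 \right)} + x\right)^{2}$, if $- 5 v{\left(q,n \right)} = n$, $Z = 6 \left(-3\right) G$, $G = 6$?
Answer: $\frac{3236401}{129600} \approx 24.972$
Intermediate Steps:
$z = 360$ ($z = 2 - -358 = 2 + 358 = 360$)
$x = - \frac{1079}{360}$ ($x = -3 + \frac{1}{360} = - \frac{1079}{360} \approx -2.9972$)
$Z = -108$ ($Z = 6 \left(-3\right) 6 = \left(-18\right) 6 = -108$)
$v{\left(q,n \right)} = - \frac{n}{5}$
$\left(v{\left(Z,10 \right)} + x\right)^{2} = \left(\left(- \frac{1}{5}\right) 10 - \frac{1079}{360}\right)^{2} = \left(-2 - \frac{1079}{360}\right)^{2} = \left(- \frac{1799}{360}\right)^{2} = \frac{3236401}{129600}$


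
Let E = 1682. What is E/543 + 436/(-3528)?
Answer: 474779/159642 ≈ 2.9740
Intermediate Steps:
E/543 + 436/(-3528) = 1682/543 + 436/(-3528) = 1682*(1/543) + 436*(-1/3528) = 1682/543 - 109/882 = 474779/159642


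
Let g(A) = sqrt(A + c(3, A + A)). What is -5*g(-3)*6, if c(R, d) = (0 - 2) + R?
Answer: -30*I*sqrt(2) ≈ -42.426*I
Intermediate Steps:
c(R, d) = -2 + R
g(A) = sqrt(1 + A) (g(A) = sqrt(A + (-2 + 3)) = sqrt(A + 1) = sqrt(1 + A))
-5*g(-3)*6 = -5*sqrt(1 - 3)*6 = -5*I*sqrt(2)*6 = -30*I*sqrt(2)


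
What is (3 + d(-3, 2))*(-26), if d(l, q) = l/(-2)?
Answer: -117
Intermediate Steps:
d(l, q) = -l/2 (d(l, q) = l*(-1/2) = -l/2)
(3 + d(-3, 2))*(-26) = (3 - 1/2*(-3))*(-26) = (3 + 3/2)*(-26) = (9/2)*(-26) = -117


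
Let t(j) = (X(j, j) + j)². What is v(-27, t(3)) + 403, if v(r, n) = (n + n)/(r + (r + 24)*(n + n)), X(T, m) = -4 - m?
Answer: 49537/123 ≈ 402.74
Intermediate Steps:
t(j) = 16 (t(j) = ((-4 - j) + j)² = (-4)² = 16)
v(r, n) = 2*n/(r + 2*n*(24 + r)) (v(r, n) = (2*n)/(r + (24 + r)*(2*n)) = (2*n)/(r + 2*n*(24 + r)) = 2*n/(r + 2*n*(24 + r)))
v(-27, t(3)) + 403 = 2*16/(-27 + 48*16 + 2*16*(-27)) + 403 = 2*16/(-27 + 768 - 864) + 403 = 2*16/(-123) + 403 = 2*16*(-1/123) + 403 = -32/123 + 403 = 49537/123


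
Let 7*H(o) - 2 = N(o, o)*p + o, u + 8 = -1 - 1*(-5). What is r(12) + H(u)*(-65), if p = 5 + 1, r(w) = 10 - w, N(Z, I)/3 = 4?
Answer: -652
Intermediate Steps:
N(Z, I) = 12 (N(Z, I) = 3*4 = 12)
p = 6
u = -4 (u = -8 + (-1 - 1*(-5)) = -8 + (-1 + 5) = -8 + 4 = -4)
H(o) = 74/7 + o/7 (H(o) = 2/7 + (12*6 + o)/7 = 2/7 + (72 + o)/7 = 2/7 + (72/7 + o/7) = 74/7 + o/7)
r(12) + H(u)*(-65) = (10 - 1*12) + (74/7 + (⅐)*(-4))*(-65) = (10 - 12) + (74/7 - 4/7)*(-65) = -2 + 10*(-65) = -2 - 650 = -652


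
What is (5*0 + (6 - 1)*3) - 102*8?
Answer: -801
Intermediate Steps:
(5*0 + (6 - 1)*3) - 102*8 = (0 + 5*3) - 816 = (0 + 15) - 816 = 15 - 816 = -801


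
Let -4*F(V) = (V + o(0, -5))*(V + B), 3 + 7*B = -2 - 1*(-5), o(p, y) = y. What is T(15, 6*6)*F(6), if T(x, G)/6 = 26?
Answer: -234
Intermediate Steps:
B = 0 (B = -3/7 + (-2 - 1*(-5))/7 = -3/7 + (-2 + 5)/7 = -3/7 + (⅐)*3 = -3/7 + 3/7 = 0)
T(x, G) = 156 (T(x, G) = 6*26 = 156)
F(V) = -V*(-5 + V)/4 (F(V) = -(V - 5)*(V + 0)/4 = -(-5 + V)*V/4 = -V*(-5 + V)/4)
T(15, 6*6)*F(6) = 156*((¼)*6*(5 - 1*6)) = 156*((¼)*6*(5 - 6)) = 156*((¼)*6*(-1)) = 156*(-3/2) = -234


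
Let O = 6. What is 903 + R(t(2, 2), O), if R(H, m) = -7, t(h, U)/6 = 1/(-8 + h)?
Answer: 896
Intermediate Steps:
t(h, U) = 6/(-8 + h)
903 + R(t(2, 2), O) = 903 - 7 = 896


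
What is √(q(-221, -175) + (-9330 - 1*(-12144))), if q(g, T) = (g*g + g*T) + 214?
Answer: 4*√5659 ≈ 300.91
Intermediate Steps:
q(g, T) = 214 + g² + T*g (q(g, T) = (g² + T*g) + 214 = 214 + g² + T*g)
√(q(-221, -175) + (-9330 - 1*(-12144))) = √((214 + (-221)² - 175*(-221)) + (-9330 - 1*(-12144))) = √((214 + 48841 + 38675) + (-9330 + 12144)) = √(87730 + 2814) = √90544 = 4*√5659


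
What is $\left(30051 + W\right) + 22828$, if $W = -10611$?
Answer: $42268$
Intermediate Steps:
$\left(30051 + W\right) + 22828 = \left(30051 - 10611\right) + 22828 = 19440 + 22828 = 42268$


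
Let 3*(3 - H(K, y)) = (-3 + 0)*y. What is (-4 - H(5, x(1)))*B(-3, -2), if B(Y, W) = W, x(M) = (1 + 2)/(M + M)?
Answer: 17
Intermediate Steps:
x(M) = 3/(2*M) (x(M) = 3/((2*M)) = 3*(1/(2*M)) = 3/(2*M))
H(K, y) = 3 + y (H(K, y) = 3 - (-3 + 0)*y/3 = 3 - (-1)*y = 3 + y)
(-4 - H(5, x(1)))*B(-3, -2) = (-4 - (3 + (3/2)/1))*(-2) = (-4 - (3 + (3/2)*1))*(-2) = (-4 - (3 + 3/2))*(-2) = (-4 - 1*9/2)*(-2) = (-4 - 9/2)*(-2) = -17/2*(-2) = 17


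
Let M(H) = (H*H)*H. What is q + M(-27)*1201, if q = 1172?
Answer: -23638111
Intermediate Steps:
M(H) = H³ (M(H) = H²*H = H³)
q + M(-27)*1201 = 1172 + (-27)³*1201 = 1172 - 19683*1201 = 1172 - 23639283 = -23638111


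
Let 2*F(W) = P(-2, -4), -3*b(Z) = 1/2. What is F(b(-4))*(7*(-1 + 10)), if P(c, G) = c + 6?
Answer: 126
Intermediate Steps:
b(Z) = -⅙ (b(Z) = -⅓/2 = -⅓*½ = -⅙)
P(c, G) = 6 + c
F(W) = 2 (F(W) = (6 - 2)/2 = (½)*4 = 2)
F(b(-4))*(7*(-1 + 10)) = 2*(7*(-1 + 10)) = 2*(7*9) = 2*63 = 126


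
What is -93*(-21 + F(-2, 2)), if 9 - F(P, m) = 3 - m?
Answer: 1209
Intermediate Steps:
F(P, m) = 6 + m (F(P, m) = 9 - (3 - m) = 9 + (-3 + m) = 6 + m)
-93*(-21 + F(-2, 2)) = -93*(-21 + (6 + 2)) = -93*(-21 + 8) = -93*(-13) = 1209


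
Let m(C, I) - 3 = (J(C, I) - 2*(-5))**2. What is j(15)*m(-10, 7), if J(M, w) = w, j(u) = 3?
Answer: 876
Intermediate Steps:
m(C, I) = 3 + (10 + I)**2 (m(C, I) = 3 + (I - 2*(-5))**2 = 3 + (I + 10)**2 = 3 + (10 + I)**2)
j(15)*m(-10, 7) = 3*(3 + (10 + 7)**2) = 3*(3 + 17**2) = 3*(3 + 289) = 3*292 = 876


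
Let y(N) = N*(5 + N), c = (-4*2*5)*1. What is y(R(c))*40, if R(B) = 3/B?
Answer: -591/40 ≈ -14.775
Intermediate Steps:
c = -40 (c = -8*5*1 = -40*1 = -40)
y(R(c))*40 = ((3/(-40))*(5 + 3/(-40)))*40 = ((3*(-1/40))*(5 + 3*(-1/40)))*40 = -3*(5 - 3/40)/40*40 = -3/40*197/40*40 = -591/1600*40 = -591/40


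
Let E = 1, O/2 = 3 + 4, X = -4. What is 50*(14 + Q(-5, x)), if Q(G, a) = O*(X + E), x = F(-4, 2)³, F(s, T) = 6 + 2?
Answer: -1400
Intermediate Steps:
O = 14 (O = 2*(3 + 4) = 2*7 = 14)
F(s, T) = 8
x = 512 (x = 8³ = 512)
Q(G, a) = -42 (Q(G, a) = 14*(-4 + 1) = 14*(-3) = -42)
50*(14 + Q(-5, x)) = 50*(14 - 42) = 50*(-28) = -1400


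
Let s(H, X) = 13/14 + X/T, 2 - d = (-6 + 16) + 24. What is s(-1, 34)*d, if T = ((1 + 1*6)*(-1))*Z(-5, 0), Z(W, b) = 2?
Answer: 48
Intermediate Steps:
T = -14 (T = ((1 + 1*6)*(-1))*2 = ((1 + 6)*(-1))*2 = (7*(-1))*2 = -7*2 = -14)
d = -32 (d = 2 - ((-6 + 16) + 24) = 2 - (10 + 24) = 2 - 1*34 = 2 - 34 = -32)
s(H, X) = 13/14 - X/14 (s(H, X) = 13/14 + X/(-14) = 13*(1/14) + X*(-1/14) = 13/14 - X/14)
s(-1, 34)*d = (13/14 - 1/14*34)*(-32) = (13/14 - 17/7)*(-32) = -3/2*(-32) = 48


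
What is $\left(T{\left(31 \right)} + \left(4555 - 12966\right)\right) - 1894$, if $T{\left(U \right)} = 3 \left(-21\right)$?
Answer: $-10368$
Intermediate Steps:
$T{\left(U \right)} = -63$
$\left(T{\left(31 \right)} + \left(4555 - 12966\right)\right) - 1894 = \left(-63 + \left(4555 - 12966\right)\right) - 1894 = \left(-63 - 8411\right) - 1894 = -8474 - 1894 = -10368$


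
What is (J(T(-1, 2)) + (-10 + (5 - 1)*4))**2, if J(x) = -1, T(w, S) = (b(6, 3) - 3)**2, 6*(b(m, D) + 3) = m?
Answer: 25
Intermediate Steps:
b(m, D) = -3 + m/6
T(w, S) = 25 (T(w, S) = ((-3 + (1/6)*6) - 3)**2 = ((-3 + 1) - 3)**2 = (-2 - 3)**2 = (-5)**2 = 25)
(J(T(-1, 2)) + (-10 + (5 - 1)*4))**2 = (-1 + (-10 + (5 - 1)*4))**2 = (-1 + (-10 + 4*4))**2 = (-1 + (-10 + 16))**2 = (-1 + 6)**2 = 5**2 = 25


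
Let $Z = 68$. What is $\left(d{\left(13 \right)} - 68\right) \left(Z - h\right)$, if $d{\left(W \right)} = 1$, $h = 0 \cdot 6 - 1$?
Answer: $-4623$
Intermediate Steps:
$h = -1$ ($h = 0 - 1 = -1$)
$\left(d{\left(13 \right)} - 68\right) \left(Z - h\right) = \left(1 - 68\right) \left(68 - -1\right) = - 67 \left(68 + 1\right) = \left(-67\right) 69 = -4623$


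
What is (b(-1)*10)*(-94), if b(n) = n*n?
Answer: -940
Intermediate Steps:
b(n) = n²
(b(-1)*10)*(-94) = ((-1)²*10)*(-94) = (1*10)*(-94) = 10*(-94) = -940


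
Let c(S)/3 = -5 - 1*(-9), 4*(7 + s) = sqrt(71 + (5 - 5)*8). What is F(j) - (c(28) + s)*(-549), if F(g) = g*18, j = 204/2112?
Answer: 241713/88 + 549*sqrt(71)/4 ≈ 3903.2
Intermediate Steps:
j = 17/176 (j = 204*(1/2112) = 17/176 ≈ 0.096591)
s = -7 + sqrt(71)/4 (s = -7 + sqrt(71 + (5 - 5)*8)/4 = -7 + sqrt(71 + 0*8)/4 = -7 + sqrt(71 + 0)/4 = -7 + sqrt(71)/4 ≈ -4.8935)
F(g) = 18*g
c(S) = 12 (c(S) = 3*(-5 - 1*(-9)) = 3*(-5 + 9) = 3*4 = 12)
F(j) - (c(28) + s)*(-549) = 18*(17/176) - (12 + (-7 + sqrt(71)/4))*(-549) = 153/88 - (5 + sqrt(71)/4)*(-549) = 153/88 - (-2745 - 549*sqrt(71)/4) = 153/88 + (2745 + 549*sqrt(71)/4) = 241713/88 + 549*sqrt(71)/4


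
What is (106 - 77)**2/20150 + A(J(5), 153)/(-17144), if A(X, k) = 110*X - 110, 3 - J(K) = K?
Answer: 5266901/86362900 ≈ 0.060986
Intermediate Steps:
J(K) = 3 - K
A(X, k) = -110 + 110*X
(106 - 77)**2/20150 + A(J(5), 153)/(-17144) = (106 - 77)**2/20150 + (-110 + 110*(3 - 1*5))/(-17144) = 29**2*(1/20150) + (-110 + 110*(3 - 5))*(-1/17144) = 841*(1/20150) + (-110 + 110*(-2))*(-1/17144) = 841/20150 + (-110 - 220)*(-1/17144) = 841/20150 - 330*(-1/17144) = 841/20150 + 165/8572 = 5266901/86362900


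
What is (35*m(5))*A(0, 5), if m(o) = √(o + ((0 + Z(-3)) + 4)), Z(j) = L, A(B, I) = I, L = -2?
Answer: 175*√7 ≈ 463.01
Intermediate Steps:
Z(j) = -2
m(o) = √(2 + o) (m(o) = √(o + ((0 - 2) + 4)) = √(o + (-2 + 4)) = √(o + 2) = √(2 + o))
(35*m(5))*A(0, 5) = (35*√(2 + 5))*5 = (35*√7)*5 = 175*√7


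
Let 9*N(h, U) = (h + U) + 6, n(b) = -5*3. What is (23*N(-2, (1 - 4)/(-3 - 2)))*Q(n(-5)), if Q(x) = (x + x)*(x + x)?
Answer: 10580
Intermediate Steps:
n(b) = -15
N(h, U) = ⅔ + U/9 + h/9 (N(h, U) = ((h + U) + 6)/9 = ((U + h) + 6)/9 = (6 + U + h)/9 = ⅔ + U/9 + h/9)
Q(x) = 4*x² (Q(x) = (2*x)*(2*x) = 4*x²)
(23*N(-2, (1 - 4)/(-3 - 2)))*Q(n(-5)) = (23*(⅔ + ((1 - 4)/(-3 - 2))/9 + (⅑)*(-2)))*(4*(-15)²) = (23*(⅔ + (-3/(-5))/9 - 2/9))*(4*225) = (23*(⅔ + (-3*(-⅕))/9 - 2/9))*900 = (23*(⅔ + (⅑)*(⅗) - 2/9))*900 = (23*(⅔ + 1/15 - 2/9))*900 = (23*(23/45))*900 = (529/45)*900 = 10580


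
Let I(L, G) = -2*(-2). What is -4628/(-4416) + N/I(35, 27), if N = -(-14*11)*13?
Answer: 553709/1104 ≈ 501.55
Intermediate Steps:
I(L, G) = 4
N = 2002 (N = -(-154)*13 = -1*(-2002) = 2002)
-4628/(-4416) + N/I(35, 27) = -4628/(-4416) + 2002/4 = -4628*(-1/4416) + 2002*(¼) = 1157/1104 + 1001/2 = 553709/1104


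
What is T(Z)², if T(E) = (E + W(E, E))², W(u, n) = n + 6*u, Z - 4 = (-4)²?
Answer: 655360000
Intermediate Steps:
Z = 20 (Z = 4 + (-4)² = 4 + 16 = 20)
T(E) = 64*E² (T(E) = (E + (E + 6*E))² = (E + 7*E)² = (8*E)² = 64*E²)
T(Z)² = (64*20²)² = (64*400)² = 25600² = 655360000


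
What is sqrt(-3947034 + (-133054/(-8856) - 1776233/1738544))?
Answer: I*sqrt(101525105495148283997367)/160380684 ≈ 1986.7*I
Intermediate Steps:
sqrt(-3947034 + (-133054/(-8856) - 1776233/1738544)) = sqrt(-3947034 + (-133054*(-1/8856) - 1776233*1/1738544)) = sqrt(-3947034 + (66527/4428 - 1776233/1738544)) = sqrt(-3947034 + 26948739241/1924568208) = sqrt(-7596309203555831/1924568208) = I*sqrt(101525105495148283997367)/160380684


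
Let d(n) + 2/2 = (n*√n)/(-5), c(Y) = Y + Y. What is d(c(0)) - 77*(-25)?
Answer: 1924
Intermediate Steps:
c(Y) = 2*Y
d(n) = -1 - n^(3/2)/5 (d(n) = -1 + (n*√n)/(-5) = -1 + n^(3/2)*(-⅕) = -1 - n^(3/2)/5)
d(c(0)) - 77*(-25) = (-1 - (2*0)^(3/2)/5) - 77*(-25) = (-1 - 0^(3/2)/5) + 1925 = (-1 - ⅕*0) + 1925 = (-1 + 0) + 1925 = -1 + 1925 = 1924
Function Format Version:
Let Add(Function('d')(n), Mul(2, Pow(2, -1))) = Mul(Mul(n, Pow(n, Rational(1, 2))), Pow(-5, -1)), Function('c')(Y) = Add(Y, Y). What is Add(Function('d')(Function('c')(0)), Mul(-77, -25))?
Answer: 1924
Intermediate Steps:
Function('c')(Y) = Mul(2, Y)
Function('d')(n) = Add(-1, Mul(Rational(-1, 5), Pow(n, Rational(3, 2)))) (Function('d')(n) = Add(-1, Mul(Mul(n, Pow(n, Rational(1, 2))), Pow(-5, -1))) = Add(-1, Mul(Pow(n, Rational(3, 2)), Rational(-1, 5))) = Add(-1, Mul(Rational(-1, 5), Pow(n, Rational(3, 2)))))
Add(Function('d')(Function('c')(0)), Mul(-77, -25)) = Add(Add(-1, Mul(Rational(-1, 5), Pow(Mul(2, 0), Rational(3, 2)))), Mul(-77, -25)) = Add(Add(-1, Mul(Rational(-1, 5), Pow(0, Rational(3, 2)))), 1925) = Add(Add(-1, Mul(Rational(-1, 5), 0)), 1925) = Add(Add(-1, 0), 1925) = Add(-1, 1925) = 1924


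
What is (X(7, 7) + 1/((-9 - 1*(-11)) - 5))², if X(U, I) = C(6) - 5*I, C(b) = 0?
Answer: 11236/9 ≈ 1248.4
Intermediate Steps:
X(U, I) = -5*I (X(U, I) = 0 - 5*I = -5*I)
(X(7, 7) + 1/((-9 - 1*(-11)) - 5))² = (-5*7 + 1/((-9 - 1*(-11)) - 5))² = (-35 + 1/((-9 + 11) - 5))² = (-35 + 1/(2 - 5))² = (-35 + 1/(-3))² = (-35 - ⅓)² = (-106/3)² = 11236/9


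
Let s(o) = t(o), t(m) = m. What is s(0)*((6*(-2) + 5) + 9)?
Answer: 0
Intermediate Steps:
s(o) = o
s(0)*((6*(-2) + 5) + 9) = 0*((6*(-2) + 5) + 9) = 0*((-12 + 5) + 9) = 0*(-7 + 9) = 0*2 = 0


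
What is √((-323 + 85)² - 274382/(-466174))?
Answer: √3077474983225053/233087 ≈ 238.00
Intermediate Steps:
√((-323 + 85)² - 274382/(-466174)) = √((-238)² - 274382*(-1/466174)) = √(56644 + 137191/233087) = √(13203117219/233087) = √3077474983225053/233087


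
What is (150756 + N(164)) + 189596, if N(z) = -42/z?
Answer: 27908843/82 ≈ 3.4035e+5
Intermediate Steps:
(150756 + N(164)) + 189596 = (150756 - 42/164) + 189596 = (150756 - 42*1/164) + 189596 = (150756 - 21/82) + 189596 = 12361971/82 + 189596 = 27908843/82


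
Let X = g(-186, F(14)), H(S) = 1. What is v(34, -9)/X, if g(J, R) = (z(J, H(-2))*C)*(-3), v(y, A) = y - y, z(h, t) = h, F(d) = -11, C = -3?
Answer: 0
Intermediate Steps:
v(y, A) = 0
g(J, R) = 9*J (g(J, R) = (J*(-3))*(-3) = -3*J*(-3) = 9*J)
X = -1674 (X = 9*(-186) = -1674)
v(34, -9)/X = 0/(-1674) = 0*(-1/1674) = 0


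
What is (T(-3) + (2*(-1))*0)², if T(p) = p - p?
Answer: 0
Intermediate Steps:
T(p) = 0
(T(-3) + (2*(-1))*0)² = (0 + (2*(-1))*0)² = (0 - 2*0)² = (0 + 0)² = 0² = 0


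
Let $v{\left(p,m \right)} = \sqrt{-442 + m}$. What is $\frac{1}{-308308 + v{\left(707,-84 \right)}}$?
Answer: $- \frac{154154}{47526911695} - \frac{i \sqrt{526}}{95053823390} \approx -3.2435 \cdot 10^{-6} - 2.4128 \cdot 10^{-10} i$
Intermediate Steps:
$\frac{1}{-308308 + v{\left(707,-84 \right)}} = \frac{1}{-308308 + \sqrt{-442 - 84}} = \frac{1}{-308308 + \sqrt{-526}} = \frac{1}{-308308 + i \sqrt{526}}$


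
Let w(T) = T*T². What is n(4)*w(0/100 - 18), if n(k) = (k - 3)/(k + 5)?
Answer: -648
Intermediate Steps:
w(T) = T³
n(k) = (-3 + k)/(5 + k)
n(4)*w(0/100 - 18) = ((-3 + 4)/(5 + 4))*(0/100 - 18)³ = (1/9)*(0*(1/100) - 18)³ = ((⅑)*1)*(0 - 18)³ = (⅑)*(-18)³ = (⅑)*(-5832) = -648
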